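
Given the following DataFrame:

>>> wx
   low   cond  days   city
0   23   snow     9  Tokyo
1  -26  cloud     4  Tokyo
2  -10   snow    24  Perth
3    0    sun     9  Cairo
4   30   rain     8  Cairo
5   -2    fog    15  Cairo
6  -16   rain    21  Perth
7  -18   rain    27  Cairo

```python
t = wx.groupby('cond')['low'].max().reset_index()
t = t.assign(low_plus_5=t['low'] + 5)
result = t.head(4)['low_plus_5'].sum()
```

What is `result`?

45

group by cond, max of low:
cond
cloud   -26
fog      -2
rain     30
snow     23
sun       0
Name: low, dtype: int64
reset_index():
    cond  low
0  cloud  -26
1    fog   -2
2   rain   30
3   snow   23
4    sun    0
add column low_plus_5 = t['low'] + 5:
    cond  low  low_plus_5
0  cloud  -26         -21
1    fog   -2           3
2   rain   30          35
3   snow   23          28
4    sun    0           5
take first 4 rows:
    cond  low  low_plus_5
0  cloud  -26         -21
1    fog   -2           3
2   rain   30          35
3   snow   23          28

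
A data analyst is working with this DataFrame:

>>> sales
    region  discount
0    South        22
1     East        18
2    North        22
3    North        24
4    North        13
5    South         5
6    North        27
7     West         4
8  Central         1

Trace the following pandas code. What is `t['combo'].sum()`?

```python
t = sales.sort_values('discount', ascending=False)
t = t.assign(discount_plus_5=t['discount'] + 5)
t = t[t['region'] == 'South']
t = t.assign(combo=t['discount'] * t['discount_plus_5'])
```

644

sort by discount descending:
    region  discount
6    North        27
3    North        24
0    South        22
2    North        22
1     East        18
4    North        13
5    South         5
7     West         4
8  Central         1
add column discount_plus_5 = t['discount'] + 5:
    region  discount  discount_plus_5
6    North        27               32
3    North        24               29
0    South        22               27
2    North        22               27
1     East        18               23
4    North        13               18
5    South         5               10
7     West         4                9
8  Central         1                6
filter rows where region == 'South':
  region  discount  discount_plus_5
0  South        22               27
5  South         5               10
add column combo = t['discount'] * t['discount_plus_5']:
  region  discount  discount_plus_5  combo
0  South        22               27    594
5  South         5               10     50
sum of column 'combo' → 644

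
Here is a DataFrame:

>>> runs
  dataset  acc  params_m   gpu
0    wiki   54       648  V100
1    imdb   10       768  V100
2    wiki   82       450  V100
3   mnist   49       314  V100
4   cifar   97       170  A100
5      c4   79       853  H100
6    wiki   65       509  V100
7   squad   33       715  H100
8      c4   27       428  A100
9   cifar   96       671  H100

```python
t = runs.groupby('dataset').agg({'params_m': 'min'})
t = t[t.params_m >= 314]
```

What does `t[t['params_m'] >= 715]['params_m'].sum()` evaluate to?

1483

group by dataset, min of params_m:
         params_m
dataset          
c4            428
cifar         170
imdb          768
mnist         314
squad         715
wiki          450
filter rows where params_m >= 314:
         params_m
dataset          
c4            428
imdb          768
mnist         314
squad         715
wiki          450
filter rows where params_m >= 715:
         params_m
dataset          
imdb          768
squad         715
Reading off the sum of column 'params_m', we get 1483.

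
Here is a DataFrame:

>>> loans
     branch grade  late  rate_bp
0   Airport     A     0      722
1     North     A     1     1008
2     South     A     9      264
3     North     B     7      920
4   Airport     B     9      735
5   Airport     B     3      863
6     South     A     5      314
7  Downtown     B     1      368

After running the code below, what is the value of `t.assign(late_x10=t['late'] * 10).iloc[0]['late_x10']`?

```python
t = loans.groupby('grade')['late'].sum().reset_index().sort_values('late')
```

group by grade, sum of late:
grade
A    15
B    20
Name: late, dtype: int64
reset_index():
  grade  late
0     A    15
1     B    20
sort by late:
  grade  late
0     A    15
1     B    20
add column late_x10 = t['late'] * 10:
  grade  late  late_x10
0     A    15       150
1     B    20       200
Hence 150.

150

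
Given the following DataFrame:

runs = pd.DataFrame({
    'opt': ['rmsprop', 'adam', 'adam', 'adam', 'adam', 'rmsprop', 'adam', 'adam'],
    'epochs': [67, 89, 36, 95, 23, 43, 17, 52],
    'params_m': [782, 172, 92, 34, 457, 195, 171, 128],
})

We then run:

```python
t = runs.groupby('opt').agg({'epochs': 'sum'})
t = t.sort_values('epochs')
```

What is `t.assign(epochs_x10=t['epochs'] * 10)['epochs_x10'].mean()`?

2110.0

group by opt, sum of epochs:
         epochs
opt            
adam        312
rmsprop     110
sort by epochs:
         epochs
opt            
rmsprop     110
adam        312
add column epochs_x10 = t['epochs'] * 10:
         epochs  epochs_x10
opt                        
rmsprop     110        1100
adam        312        3120
Finally, mean of column 'epochs_x10' = 2110.0.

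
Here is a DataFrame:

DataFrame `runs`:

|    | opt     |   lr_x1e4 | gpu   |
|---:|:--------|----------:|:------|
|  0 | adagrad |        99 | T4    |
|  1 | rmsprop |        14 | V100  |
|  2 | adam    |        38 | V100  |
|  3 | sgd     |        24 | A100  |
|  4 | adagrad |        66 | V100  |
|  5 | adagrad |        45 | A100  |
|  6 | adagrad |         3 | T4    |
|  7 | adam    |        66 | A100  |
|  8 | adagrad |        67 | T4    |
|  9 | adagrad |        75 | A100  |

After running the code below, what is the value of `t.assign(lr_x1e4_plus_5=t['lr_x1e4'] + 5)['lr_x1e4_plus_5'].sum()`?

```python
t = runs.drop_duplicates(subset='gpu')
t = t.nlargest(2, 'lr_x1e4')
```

133

drop duplicate gpu (keep=first):
       opt  lr_x1e4   gpu
0  adagrad       99    T4
1  rmsprop       14  V100
3      sgd       24  A100
take 2 rows with largest lr_x1e4:
       opt  lr_x1e4   gpu
0  adagrad       99    T4
3      sgd       24  A100
add column lr_x1e4_plus_5 = t['lr_x1e4'] + 5:
       opt  lr_x1e4   gpu  lr_x1e4_plus_5
0  adagrad       99    T4             104
3      sgd       24  A100              29
Finally, sum of column 'lr_x1e4_plus_5' = 133.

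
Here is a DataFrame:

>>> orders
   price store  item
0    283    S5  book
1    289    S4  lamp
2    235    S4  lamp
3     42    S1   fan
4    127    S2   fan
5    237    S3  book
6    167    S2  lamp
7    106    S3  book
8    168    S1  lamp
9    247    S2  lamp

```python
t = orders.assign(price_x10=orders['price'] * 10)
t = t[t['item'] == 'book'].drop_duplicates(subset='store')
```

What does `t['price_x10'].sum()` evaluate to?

5200

add column price_x10 = orders['price'] * 10:
   price store  item  price_x10
0    283    S5  book       2830
1    289    S4  lamp       2890
2    235    S4  lamp       2350
3     42    S1   fan        420
4    127    S2   fan       1270
5    237    S3  book       2370
6    167    S2  lamp       1670
7    106    S3  book       1060
8    168    S1  lamp       1680
9    247    S2  lamp       2470
filter rows where item == 'book':
   price store  item  price_x10
0    283    S5  book       2830
5    237    S3  book       2370
7    106    S3  book       1060
drop duplicate store (keep=first):
   price store  item  price_x10
0    283    S5  book       2830
5    237    S3  book       2370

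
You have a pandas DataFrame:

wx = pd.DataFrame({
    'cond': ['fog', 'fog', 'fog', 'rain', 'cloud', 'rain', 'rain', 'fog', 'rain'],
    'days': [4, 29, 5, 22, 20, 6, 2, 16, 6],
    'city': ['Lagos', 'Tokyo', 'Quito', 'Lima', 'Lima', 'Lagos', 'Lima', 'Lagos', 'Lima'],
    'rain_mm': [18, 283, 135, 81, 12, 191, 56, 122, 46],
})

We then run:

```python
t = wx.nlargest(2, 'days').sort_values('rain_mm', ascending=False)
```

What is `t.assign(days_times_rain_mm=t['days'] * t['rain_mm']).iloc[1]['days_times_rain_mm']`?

take 2 rows with largest days:
   cond  days   city  rain_mm
1   fog    29  Tokyo      283
3  rain    22   Lima       81
sort by rain_mm descending:
   cond  days   city  rain_mm
1   fog    29  Tokyo      283
3  rain    22   Lima       81
add column days_times_rain_mm = t['days'] * t['rain_mm']:
   cond  days   city  rain_mm  days_times_rain_mm
1   fog    29  Tokyo      283                8207
3  rain    22   Lima       81                1782

1782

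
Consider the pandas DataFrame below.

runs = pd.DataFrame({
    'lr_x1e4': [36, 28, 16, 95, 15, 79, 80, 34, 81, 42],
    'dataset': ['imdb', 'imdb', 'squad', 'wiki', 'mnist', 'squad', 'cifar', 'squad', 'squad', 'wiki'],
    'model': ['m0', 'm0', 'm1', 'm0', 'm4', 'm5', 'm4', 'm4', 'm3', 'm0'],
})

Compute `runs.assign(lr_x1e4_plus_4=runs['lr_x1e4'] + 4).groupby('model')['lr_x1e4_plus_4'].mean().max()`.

add column lr_x1e4_plus_4 = runs['lr_x1e4'] + 4:
   lr_x1e4 dataset model  lr_x1e4_plus_4
0       36    imdb    m0              40
1       28    imdb    m0              32
2       16   squad    m1              20
3       95    wiki    m0              99
4       15   mnist    m4              19
5       79   squad    m5              83
6       80   cifar    m4              84
7       34   squad    m4              38
8       81   squad    m3              85
9       42    wiki    m0              46
group by model, mean of lr_x1e4_plus_4:
model
m0    54.25
m1    20.00
m3    85.00
m4    47.00
m5    83.00
Name: lr_x1e4_plus_4, dtype: float64
max of the resulting series → 85.0

85.0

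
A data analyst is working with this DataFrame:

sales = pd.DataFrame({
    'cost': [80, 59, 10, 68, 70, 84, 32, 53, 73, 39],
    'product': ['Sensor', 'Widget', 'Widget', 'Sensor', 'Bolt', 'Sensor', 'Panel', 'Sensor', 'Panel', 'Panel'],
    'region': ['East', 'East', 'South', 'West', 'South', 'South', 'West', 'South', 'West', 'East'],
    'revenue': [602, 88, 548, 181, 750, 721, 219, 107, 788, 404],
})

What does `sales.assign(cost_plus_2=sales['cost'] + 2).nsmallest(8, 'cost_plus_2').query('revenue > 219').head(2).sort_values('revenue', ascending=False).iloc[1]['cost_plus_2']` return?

41

add column cost_plus_2 = sales['cost'] + 2:
   cost product region  revenue  cost_plus_2
0    80  Sensor   East      602           82
1    59  Widget   East       88           61
2    10  Widget  South      548           12
3    68  Sensor   West      181           70
4    70    Bolt  South      750           72
5    84  Sensor  South      721           86
6    32   Panel   West      219           34
7    53  Sensor  South      107           55
8    73   Panel   West      788           75
9    39   Panel   East      404           41
take 8 rows with smallest cost_plus_2:
   cost product region  revenue  cost_plus_2
2    10  Widget  South      548           12
6    32   Panel   West      219           34
9    39   Panel   East      404           41
7    53  Sensor  South      107           55
1    59  Widget   East       88           61
3    68  Sensor   West      181           70
4    70    Bolt  South      750           72
8    73   Panel   West      788           75
filter rows where revenue > 219:
   cost product region  revenue  cost_plus_2
2    10  Widget  South      548           12
9    39   Panel   East      404           41
4    70    Bolt  South      750           72
8    73   Panel   West      788           75
take first 2 rows:
   cost product region  revenue  cost_plus_2
2    10  Widget  South      548           12
9    39   Panel   East      404           41
sort by revenue descending:
   cost product region  revenue  cost_plus_2
2    10  Widget  South      548           12
9    39   Panel   East      404           41
Finally, value at position 1, column 'cost_plus_2' = 41.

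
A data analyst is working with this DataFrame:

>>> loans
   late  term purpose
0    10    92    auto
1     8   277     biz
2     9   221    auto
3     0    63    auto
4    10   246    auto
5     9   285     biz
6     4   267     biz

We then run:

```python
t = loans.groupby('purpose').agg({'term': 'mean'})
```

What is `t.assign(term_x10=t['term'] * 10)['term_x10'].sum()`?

group by purpose, mean of term:
               term
purpose            
auto     155.500000
biz      276.333333
add column term_x10 = t['term'] * 10:
               term     term_x10
purpose                         
auto     155.500000  1555.000000
biz      276.333333  2763.333333
Finally, sum of column 'term_x10' = 4318.33333333.

4318.33333333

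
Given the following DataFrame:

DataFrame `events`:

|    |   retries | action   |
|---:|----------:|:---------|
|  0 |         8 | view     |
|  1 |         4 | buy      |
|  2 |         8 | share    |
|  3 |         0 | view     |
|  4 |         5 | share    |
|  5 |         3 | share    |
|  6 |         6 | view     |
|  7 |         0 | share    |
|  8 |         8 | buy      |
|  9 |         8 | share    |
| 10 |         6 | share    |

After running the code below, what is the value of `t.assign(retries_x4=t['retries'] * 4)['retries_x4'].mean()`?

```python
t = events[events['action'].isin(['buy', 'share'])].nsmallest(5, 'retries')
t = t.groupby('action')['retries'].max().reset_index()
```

filter rows where action in ['buy', 'share']:
    retries action
1         4    buy
2         8  share
4         5  share
5         3  share
7         0  share
8         8    buy
9         8  share
10        6  share
take 5 rows with smallest retries:
    retries action
7         0  share
5         3  share
1         4    buy
4         5  share
10        6  share
group by action, max of retries:
action
buy      4
share    6
Name: retries, dtype: int64
reset_index():
  action  retries
0    buy        4
1  share        6
add column retries_x4 = t['retries'] * 4:
  action  retries  retries_x4
0    buy        4          16
1  share        6          24
Hence 20.0.

20.0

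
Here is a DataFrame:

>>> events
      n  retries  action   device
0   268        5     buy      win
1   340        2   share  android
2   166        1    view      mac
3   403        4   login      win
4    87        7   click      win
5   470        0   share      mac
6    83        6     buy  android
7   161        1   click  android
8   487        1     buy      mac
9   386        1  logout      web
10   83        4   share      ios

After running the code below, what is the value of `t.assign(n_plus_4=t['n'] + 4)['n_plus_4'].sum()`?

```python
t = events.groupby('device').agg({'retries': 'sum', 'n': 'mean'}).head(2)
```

group by device: sum(retries), mean(n):
         retries           n
device                      
android        9  194.666667
ios            4   83.000000
mac            2  374.333333
web            1  386.000000
win           16  252.666667
take first 2 rows:
         retries           n
device                      
android        9  194.666667
ios            4   83.000000
add column n_plus_4 = t['n'] + 4:
         retries           n    n_plus_4
device                                  
android        9  194.666667  198.666667
ios            4   83.000000   87.000000
Finally, sum of column 'n_plus_4' = 285.666666667.

285.666666667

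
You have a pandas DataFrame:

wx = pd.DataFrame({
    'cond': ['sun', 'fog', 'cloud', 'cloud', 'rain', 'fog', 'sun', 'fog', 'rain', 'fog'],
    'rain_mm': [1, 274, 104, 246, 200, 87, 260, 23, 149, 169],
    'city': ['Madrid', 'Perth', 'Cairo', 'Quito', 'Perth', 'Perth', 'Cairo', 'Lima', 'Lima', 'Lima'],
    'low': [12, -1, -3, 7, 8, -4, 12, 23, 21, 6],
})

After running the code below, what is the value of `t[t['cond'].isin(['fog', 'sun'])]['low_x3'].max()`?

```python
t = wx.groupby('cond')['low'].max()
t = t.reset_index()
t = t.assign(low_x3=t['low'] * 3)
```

group by cond, max of low:
cond
cloud     7
fog      23
rain     21
sun      12
Name: low, dtype: int64
reset_index():
    cond  low
0  cloud    7
1    fog   23
2   rain   21
3    sun   12
add column low_x3 = t['low'] * 3:
    cond  low  low_x3
0  cloud    7      21
1    fog   23      69
2   rain   21      63
3    sun   12      36
filter rows where cond in ['fog', 'sun']:
  cond  low  low_x3
1  fog   23      69
3  sun   12      36

69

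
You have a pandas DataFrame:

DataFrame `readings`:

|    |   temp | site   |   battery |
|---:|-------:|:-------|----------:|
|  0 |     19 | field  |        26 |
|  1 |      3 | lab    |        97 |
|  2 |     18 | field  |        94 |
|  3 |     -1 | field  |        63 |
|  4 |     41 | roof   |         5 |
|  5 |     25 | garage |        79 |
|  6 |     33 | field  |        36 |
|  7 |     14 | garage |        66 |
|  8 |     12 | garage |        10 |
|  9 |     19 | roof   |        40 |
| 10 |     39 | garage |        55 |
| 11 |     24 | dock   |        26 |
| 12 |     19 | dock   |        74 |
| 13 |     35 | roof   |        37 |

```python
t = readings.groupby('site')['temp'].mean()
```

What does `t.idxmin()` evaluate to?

group by site, mean of temp:
site
dock      21.500000
field     17.250000
garage    22.500000
lab        3.000000
roof      31.666667
Name: temp, dtype: float64
The label with the smallest value is lab.

lab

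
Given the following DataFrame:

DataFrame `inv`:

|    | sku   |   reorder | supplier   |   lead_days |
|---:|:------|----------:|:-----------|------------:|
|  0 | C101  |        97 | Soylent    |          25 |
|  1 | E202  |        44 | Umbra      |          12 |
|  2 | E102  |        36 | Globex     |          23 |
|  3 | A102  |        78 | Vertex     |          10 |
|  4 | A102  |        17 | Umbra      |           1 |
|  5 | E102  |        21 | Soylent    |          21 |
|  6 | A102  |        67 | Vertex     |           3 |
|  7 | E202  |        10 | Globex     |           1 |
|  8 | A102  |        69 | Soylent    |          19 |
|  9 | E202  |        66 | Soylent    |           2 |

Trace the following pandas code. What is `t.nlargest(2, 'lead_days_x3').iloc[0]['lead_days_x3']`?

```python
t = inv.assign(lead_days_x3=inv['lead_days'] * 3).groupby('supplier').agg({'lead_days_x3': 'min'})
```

add column lead_days_x3 = inv['lead_days'] * 3:
    sku  reorder supplier  lead_days  lead_days_x3
0  C101       97  Soylent         25            75
1  E202       44    Umbra         12            36
2  E102       36   Globex         23            69
3  A102       78   Vertex         10            30
4  A102       17    Umbra          1             3
5  E102       21  Soylent         21            63
6  A102       67   Vertex          3             9
7  E202       10   Globex          1             3
8  A102       69  Soylent         19            57
9  E202       66  Soylent          2             6
group by supplier, min of lead_days_x3:
          lead_days_x3
supplier              
Globex               3
Soylent              6
Umbra                3
Vertex               9
take 2 rows with largest lead_days_x3:
          lead_days_x3
supplier              
Vertex               9
Soylent              6
So iloc[0]['lead_days_x3'] = 9.

9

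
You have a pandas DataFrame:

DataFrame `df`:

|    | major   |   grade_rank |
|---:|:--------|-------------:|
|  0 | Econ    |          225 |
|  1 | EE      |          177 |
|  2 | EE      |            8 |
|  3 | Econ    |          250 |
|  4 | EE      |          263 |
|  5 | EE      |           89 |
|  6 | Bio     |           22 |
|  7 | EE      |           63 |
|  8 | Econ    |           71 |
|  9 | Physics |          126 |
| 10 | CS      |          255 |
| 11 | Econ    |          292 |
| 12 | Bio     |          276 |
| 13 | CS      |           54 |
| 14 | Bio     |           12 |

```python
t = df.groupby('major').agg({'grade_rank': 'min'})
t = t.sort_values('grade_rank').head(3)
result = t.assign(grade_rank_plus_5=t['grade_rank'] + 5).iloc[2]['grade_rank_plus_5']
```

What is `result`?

59

group by major, min of grade_rank:
         grade_rank
major              
Bio              12
CS               54
EE                8
Econ             71
Physics         126
sort by grade_rank:
         grade_rank
major              
EE                8
Bio              12
CS               54
Econ             71
Physics         126
take first 3 rows:
       grade_rank
major            
EE              8
Bio            12
CS             54
add column grade_rank_plus_5 = t['grade_rank'] + 5:
       grade_rank  grade_rank_plus_5
major                               
EE              8                 13
Bio            12                 17
CS             54                 59
The value at position 2, column 'grade_rank_plus_5' is 59.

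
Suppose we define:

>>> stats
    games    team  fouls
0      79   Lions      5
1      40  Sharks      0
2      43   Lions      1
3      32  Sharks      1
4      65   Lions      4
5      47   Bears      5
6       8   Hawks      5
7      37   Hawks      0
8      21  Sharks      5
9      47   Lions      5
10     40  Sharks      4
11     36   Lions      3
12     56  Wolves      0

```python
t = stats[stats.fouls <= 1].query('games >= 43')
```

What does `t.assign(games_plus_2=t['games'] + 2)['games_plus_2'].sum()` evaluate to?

filter rows where fouls <= 1:
    games    team  fouls
1      40  Sharks      0
2      43   Lions      1
3      32  Sharks      1
7      37   Hawks      0
12     56  Wolves      0
filter rows where games >= 43:
    games    team  fouls
2      43   Lions      1
12     56  Wolves      0
add column games_plus_2 = t['games'] + 2:
    games    team  fouls  games_plus_2
2      43   Lions      1            45
12     56  Wolves      0            58
Then the sum of column 'games_plus_2': 103

103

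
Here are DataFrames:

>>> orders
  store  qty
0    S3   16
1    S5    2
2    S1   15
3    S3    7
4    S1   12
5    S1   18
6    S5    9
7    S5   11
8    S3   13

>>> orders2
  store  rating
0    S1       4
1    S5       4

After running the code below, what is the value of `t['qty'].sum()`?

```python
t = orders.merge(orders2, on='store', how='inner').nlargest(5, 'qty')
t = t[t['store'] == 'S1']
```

merge on 'store' (how='inner') → 6 rows:
  store  qty  rating
0    S5    2       4
1    S1   15       4
2    S1   12       4
3    S1   18       4
4    S5    9       4
5    S5   11       4
take 5 rows with largest qty:
  store  qty  rating
3    S1   18       4
1    S1   15       4
2    S1   12       4
5    S5   11       4
4    S5    9       4
filter rows where store == 'S1':
  store  qty  rating
3    S1   18       4
1    S1   15       4
2    S1   12       4

45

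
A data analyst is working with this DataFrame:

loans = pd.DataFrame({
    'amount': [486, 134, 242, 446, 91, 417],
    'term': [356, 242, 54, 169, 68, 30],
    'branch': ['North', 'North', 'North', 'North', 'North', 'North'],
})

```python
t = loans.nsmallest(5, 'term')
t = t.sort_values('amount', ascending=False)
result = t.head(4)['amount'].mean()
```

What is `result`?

309.75

take 5 rows with smallest term:
   amount  term branch
5     417    30  North
2     242    54  North
4      91    68  North
3     446   169  North
1     134   242  North
sort by amount descending:
   amount  term branch
3     446   169  North
5     417    30  North
2     242    54  North
1     134   242  North
4      91    68  North
take first 4 rows:
   amount  term branch
3     446   169  North
5     417    30  North
2     242    54  North
1     134   242  North
Finally, mean of column 'amount' = 309.75.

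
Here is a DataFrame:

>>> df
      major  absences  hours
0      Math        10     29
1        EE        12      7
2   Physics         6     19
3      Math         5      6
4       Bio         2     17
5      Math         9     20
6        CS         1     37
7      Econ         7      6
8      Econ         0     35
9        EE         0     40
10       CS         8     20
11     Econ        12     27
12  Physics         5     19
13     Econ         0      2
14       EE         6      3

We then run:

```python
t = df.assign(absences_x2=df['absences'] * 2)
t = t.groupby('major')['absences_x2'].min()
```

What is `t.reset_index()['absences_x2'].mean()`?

add column absences_x2 = df['absences'] * 2:
      major  absences  hours  absences_x2
0      Math        10     29           20
1        EE        12      7           24
2   Physics         6     19           12
3      Math         5      6           10
4       Bio         2     17            4
5      Math         9     20           18
6        CS         1     37            2
7      Econ         7      6           14
8      Econ         0     35            0
9        EE         0     40            0
10       CS         8     20           16
11     Econ        12     27           24
12  Physics         5     19           10
13     Econ         0      2            0
14       EE         6      3           12
group by major, min of absences_x2:
major
Bio         4
CS          2
EE          0
Econ        0
Math       10
Physics    10
Name: absences_x2, dtype: int64
reset_index():
     major  absences_x2
0      Bio            4
1       CS            2
2       EE            0
3     Econ            0
4     Math           10
5  Physics           10

4.33333333333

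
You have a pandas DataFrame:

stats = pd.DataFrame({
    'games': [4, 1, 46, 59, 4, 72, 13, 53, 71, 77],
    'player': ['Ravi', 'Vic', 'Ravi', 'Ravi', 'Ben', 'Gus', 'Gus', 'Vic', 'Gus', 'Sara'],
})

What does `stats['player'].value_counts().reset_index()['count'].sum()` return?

value_counts of player:
player
Ravi    3
Gus     3
Vic     2
Ben     1
Sara    1
Name: count, dtype: int64
reset_index():
  player  count
0   Ravi      3
1    Gus      3
2    Vic      2
3    Ben      1
4   Sara      1
Reading off the sum of column 'count', we get 10.

10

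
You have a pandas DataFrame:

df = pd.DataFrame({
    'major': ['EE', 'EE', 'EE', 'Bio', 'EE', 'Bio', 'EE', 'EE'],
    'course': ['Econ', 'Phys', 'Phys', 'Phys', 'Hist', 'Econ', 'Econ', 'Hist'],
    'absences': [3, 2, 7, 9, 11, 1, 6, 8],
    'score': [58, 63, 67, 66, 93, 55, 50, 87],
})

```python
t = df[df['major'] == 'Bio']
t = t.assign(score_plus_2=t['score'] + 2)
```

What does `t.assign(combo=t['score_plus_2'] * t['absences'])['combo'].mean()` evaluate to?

filter rows where major == 'Bio':
  major course  absences  score
3   Bio   Phys         9     66
5   Bio   Econ         1     55
add column score_plus_2 = t['score'] + 2:
  major course  absences  score  score_plus_2
3   Bio   Phys         9     66            68
5   Bio   Econ         1     55            57
add column combo = t['score_plus_2'] * t['absences']:
  major course  absences  score  score_plus_2  combo
3   Bio   Phys         9     66            68    612
5   Bio   Econ         1     55            57     57
Taking the mean of column 'combo' gives 334.5.

334.5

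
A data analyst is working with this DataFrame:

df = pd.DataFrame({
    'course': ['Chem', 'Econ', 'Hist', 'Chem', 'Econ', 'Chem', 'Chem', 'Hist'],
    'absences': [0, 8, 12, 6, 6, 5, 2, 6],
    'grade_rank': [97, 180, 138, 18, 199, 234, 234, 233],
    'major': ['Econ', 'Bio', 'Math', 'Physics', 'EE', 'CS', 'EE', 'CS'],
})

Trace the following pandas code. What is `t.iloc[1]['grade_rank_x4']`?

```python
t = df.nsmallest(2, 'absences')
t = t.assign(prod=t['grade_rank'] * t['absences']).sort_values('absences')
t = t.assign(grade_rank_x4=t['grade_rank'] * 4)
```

936

take 2 rows with smallest absences:
  course  absences  grade_rank major
0   Chem         0          97  Econ
6   Chem         2         234    EE
add column prod = t['grade_rank'] * t['absences']:
  course  absences  grade_rank major  prod
0   Chem         0          97  Econ     0
6   Chem         2         234    EE   468
sort by absences:
  course  absences  grade_rank major  prod
0   Chem         0          97  Econ     0
6   Chem         2         234    EE   468
add column grade_rank_x4 = t['grade_rank'] * 4:
  course  absences  grade_rank major  prod  grade_rank_x4
0   Chem         0          97  Econ     0            388
6   Chem         2         234    EE   468            936
value at position 1, column 'grade_rank_x4' → 936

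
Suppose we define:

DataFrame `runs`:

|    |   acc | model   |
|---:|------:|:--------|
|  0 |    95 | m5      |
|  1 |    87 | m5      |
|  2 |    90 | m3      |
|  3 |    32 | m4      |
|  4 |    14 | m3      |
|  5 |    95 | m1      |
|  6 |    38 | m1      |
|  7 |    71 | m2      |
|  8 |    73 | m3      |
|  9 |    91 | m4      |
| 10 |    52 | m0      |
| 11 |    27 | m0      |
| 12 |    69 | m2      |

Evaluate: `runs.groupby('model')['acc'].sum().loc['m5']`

182

group by model, sum of acc:
model
m0     79
m1    133
m2    140
m3    177
m4    123
m5    182
Name: acc, dtype: int64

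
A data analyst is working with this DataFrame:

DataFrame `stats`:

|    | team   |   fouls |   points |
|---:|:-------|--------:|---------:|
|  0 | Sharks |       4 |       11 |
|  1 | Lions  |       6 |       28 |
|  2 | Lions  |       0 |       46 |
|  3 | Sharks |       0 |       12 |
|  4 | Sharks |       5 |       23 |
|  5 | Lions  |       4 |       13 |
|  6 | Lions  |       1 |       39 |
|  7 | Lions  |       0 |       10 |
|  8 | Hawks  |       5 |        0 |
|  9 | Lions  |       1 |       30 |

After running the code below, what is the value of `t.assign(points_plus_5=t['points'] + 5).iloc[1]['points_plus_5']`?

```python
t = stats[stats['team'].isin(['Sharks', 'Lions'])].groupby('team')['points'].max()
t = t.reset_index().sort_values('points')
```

filter rows where team in ['Sharks', 'Lions']:
     team  fouls  points
0  Sharks      4      11
1   Lions      6      28
2   Lions      0      46
3  Sharks      0      12
4  Sharks      5      23
5   Lions      4      13
6   Lions      1      39
7   Lions      0      10
9   Lions      1      30
group by team, max of points:
team
Lions     46
Sharks    23
Name: points, dtype: int64
reset_index():
     team  points
0   Lions      46
1  Sharks      23
sort by points:
     team  points
1  Sharks      23
0   Lions      46
add column points_plus_5 = t['points'] + 5:
     team  points  points_plus_5
1  Sharks      23             28
0   Lions      46             51

51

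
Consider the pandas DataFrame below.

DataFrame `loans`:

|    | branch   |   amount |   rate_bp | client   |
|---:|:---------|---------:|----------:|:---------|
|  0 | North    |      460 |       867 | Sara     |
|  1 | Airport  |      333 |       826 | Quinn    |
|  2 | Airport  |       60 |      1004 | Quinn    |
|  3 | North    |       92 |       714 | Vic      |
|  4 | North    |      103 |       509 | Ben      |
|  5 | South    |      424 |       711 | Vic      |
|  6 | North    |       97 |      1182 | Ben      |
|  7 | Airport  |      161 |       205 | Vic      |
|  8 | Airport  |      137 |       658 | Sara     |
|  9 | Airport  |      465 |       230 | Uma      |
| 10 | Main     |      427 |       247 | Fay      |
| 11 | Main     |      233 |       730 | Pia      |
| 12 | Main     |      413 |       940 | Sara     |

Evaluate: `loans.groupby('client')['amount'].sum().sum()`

3405

group by client, sum of amount:
client
Ben       200
Fay       427
Pia       233
Quinn     393
Sara     1010
Uma       465
Vic       677
Name: amount, dtype: int64
So sum() = 3405.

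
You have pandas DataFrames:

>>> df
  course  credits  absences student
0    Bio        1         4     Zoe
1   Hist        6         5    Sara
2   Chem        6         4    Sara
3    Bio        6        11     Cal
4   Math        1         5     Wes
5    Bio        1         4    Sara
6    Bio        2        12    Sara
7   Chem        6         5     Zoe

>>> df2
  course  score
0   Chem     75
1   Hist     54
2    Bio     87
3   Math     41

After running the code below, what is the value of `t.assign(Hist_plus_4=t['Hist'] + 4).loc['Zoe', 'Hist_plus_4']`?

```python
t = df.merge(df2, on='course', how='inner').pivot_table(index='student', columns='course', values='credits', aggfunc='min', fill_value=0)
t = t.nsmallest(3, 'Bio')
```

merge on 'course' (how='inner') → 8 rows:
  course  credits  absences student  score
0    Bio        1         4     Zoe     87
1   Hist        6         5    Sara     54
2   Chem        6         4    Sara     75
3    Bio        6        11     Cal     87
4   Math        1         5     Wes     41
5    Bio        1         4    Sara     87
6    Bio        2        12    Sara     87
7   Chem        6         5     Zoe     75
pivot: rows=student, cols=course, min(credits):
course   Bio  Chem  Hist  Math
student                       
Cal        6     0     0     0
Sara       1     6     6     0
Wes        0     0     0     1
Zoe        1     6     0     0
take 3 rows with smallest Bio:
course   Bio  Chem  Hist  Math
student                       
Wes        0     0     0     1
Sara       1     6     6     0
Zoe        1     6     0     0
add column Hist_plus_4 = t['Hist'] + 4:
course   Bio  Chem  Hist  Math  Hist_plus_4
student                                    
Wes        0     0     0     1            4
Sara       1     6     6     0           10
Zoe        1     6     0     0            4
Hence 4.

4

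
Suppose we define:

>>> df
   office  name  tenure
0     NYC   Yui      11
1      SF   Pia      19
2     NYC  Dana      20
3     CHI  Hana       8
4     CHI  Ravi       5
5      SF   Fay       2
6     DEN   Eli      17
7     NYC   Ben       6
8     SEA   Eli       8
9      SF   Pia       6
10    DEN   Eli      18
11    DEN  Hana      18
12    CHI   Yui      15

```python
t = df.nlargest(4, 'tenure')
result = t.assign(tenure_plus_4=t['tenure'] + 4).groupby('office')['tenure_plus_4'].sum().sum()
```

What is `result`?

91

take 4 rows with largest tenure:
   office  name  tenure
2     NYC  Dana      20
1      SF   Pia      19
10    DEN   Eli      18
11    DEN  Hana      18
add column tenure_plus_4 = t['tenure'] + 4:
   office  name  tenure  tenure_plus_4
2     NYC  Dana      20             24
1      SF   Pia      19             23
10    DEN   Eli      18             22
11    DEN  Hana      18             22
group by office, sum of tenure_plus_4:
office
DEN    44
NYC    24
SF     23
Name: tenure_plus_4, dtype: int64
So sum() = 91.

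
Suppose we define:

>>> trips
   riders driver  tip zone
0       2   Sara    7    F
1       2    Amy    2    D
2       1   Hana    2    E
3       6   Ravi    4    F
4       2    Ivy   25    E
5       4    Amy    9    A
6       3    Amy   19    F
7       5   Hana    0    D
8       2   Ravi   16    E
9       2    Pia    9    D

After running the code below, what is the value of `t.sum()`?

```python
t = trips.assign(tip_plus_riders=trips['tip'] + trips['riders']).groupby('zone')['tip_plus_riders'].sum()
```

add column tip_plus_riders = trips['tip'] + trips['riders']:
   riders driver  tip zone  tip_plus_riders
0       2   Sara    7    F                9
1       2    Amy    2    D                4
2       1   Hana    2    E                3
3       6   Ravi    4    F               10
4       2    Ivy   25    E               27
5       4    Amy    9    A               13
6       3    Amy   19    F               22
7       5   Hana    0    D                5
8       2   Ravi   16    E               18
9       2    Pia    9    D               11
group by zone, sum of tip_plus_riders:
zone
A    13
D    20
E    48
F    41
Name: tip_plus_riders, dtype: int64

122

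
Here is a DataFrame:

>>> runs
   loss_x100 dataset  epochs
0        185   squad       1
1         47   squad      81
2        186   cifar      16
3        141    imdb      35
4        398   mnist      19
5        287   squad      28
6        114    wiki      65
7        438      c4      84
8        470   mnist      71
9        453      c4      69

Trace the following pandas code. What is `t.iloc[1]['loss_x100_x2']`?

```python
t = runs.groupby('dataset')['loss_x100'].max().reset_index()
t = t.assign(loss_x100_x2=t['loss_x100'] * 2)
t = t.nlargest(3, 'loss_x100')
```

906

group by dataset, max of loss_x100:
dataset
c4       453
cifar    186
imdb     141
mnist    470
squad    287
wiki     114
Name: loss_x100, dtype: int64
reset_index():
  dataset  loss_x100
0      c4        453
1   cifar        186
2    imdb        141
3   mnist        470
4   squad        287
5    wiki        114
add column loss_x100_x2 = t['loss_x100'] * 2:
  dataset  loss_x100  loss_x100_x2
0      c4        453           906
1   cifar        186           372
2    imdb        141           282
3   mnist        470           940
4   squad        287           574
5    wiki        114           228
take 3 rows with largest loss_x100:
  dataset  loss_x100  loss_x100_x2
3   mnist        470           940
0      c4        453           906
4   squad        287           574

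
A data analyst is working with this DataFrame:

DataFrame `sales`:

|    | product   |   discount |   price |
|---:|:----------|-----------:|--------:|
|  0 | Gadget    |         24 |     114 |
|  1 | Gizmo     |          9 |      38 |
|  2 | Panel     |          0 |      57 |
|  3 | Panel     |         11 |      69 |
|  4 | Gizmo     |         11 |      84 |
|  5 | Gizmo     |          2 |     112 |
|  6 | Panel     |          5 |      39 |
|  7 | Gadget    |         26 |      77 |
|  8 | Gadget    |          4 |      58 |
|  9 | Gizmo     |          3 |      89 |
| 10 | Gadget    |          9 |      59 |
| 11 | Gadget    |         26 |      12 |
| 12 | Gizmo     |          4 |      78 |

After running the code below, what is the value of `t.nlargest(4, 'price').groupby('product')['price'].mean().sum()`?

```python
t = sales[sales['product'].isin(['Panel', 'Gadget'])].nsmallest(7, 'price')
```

filter rows where product in ['Panel', 'Gadget']:
   product  discount  price
0   Gadget        24    114
2    Panel         0     57
3    Panel        11     69
6    Panel         5     39
7   Gadget        26     77
8   Gadget         4     58
10  Gadget         9     59
11  Gadget        26     12
take 7 rows with smallest price:
   product  discount  price
11  Gadget        26     12
6    Panel         5     39
2    Panel         0     57
8   Gadget         4     58
10  Gadget         9     59
3    Panel        11     69
7   Gadget        26     77
take 4 rows with largest price:
   product  discount  price
7   Gadget        26     77
3    Panel        11     69
10  Gadget         9     59
8   Gadget         4     58
group by product, mean of price:
product
Gadget    64.666667
Panel     69.000000
Name: price, dtype: float64
Then the sum of the resulting series: 133.666666667

133.666666667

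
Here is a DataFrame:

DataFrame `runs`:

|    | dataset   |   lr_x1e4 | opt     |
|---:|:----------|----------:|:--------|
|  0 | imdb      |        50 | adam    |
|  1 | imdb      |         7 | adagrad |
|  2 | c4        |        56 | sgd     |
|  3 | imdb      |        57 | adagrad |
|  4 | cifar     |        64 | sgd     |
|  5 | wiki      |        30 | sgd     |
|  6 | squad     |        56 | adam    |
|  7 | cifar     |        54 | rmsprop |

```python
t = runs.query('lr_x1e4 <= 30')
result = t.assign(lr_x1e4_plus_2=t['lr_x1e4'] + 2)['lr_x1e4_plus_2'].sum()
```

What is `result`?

filter rows where lr_x1e4 <= 30:
  dataset  lr_x1e4      opt
1    imdb        7  adagrad
5    wiki       30      sgd
add column lr_x1e4_plus_2 = t['lr_x1e4'] + 2:
  dataset  lr_x1e4      opt  lr_x1e4_plus_2
1    imdb        7  adagrad               9
5    wiki       30      sgd              32
Hence 41.

41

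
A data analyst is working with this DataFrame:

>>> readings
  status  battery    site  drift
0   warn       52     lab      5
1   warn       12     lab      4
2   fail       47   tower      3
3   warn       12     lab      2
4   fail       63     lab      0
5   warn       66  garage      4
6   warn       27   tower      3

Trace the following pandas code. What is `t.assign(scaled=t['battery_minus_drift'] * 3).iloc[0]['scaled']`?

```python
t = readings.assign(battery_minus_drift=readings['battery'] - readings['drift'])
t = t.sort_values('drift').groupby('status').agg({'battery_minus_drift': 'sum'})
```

321

add column battery_minus_drift = readings['battery'] - readings['drift']:
  status  battery    site  drift  battery_minus_drift
0   warn       52     lab      5                   47
1   warn       12     lab      4                    8
2   fail       47   tower      3                   44
3   warn       12     lab      2                   10
4   fail       63     lab      0                   63
5   warn       66  garage      4                   62
6   warn       27   tower      3                   24
sort by drift:
  status  battery    site  drift  battery_minus_drift
4   fail       63     lab      0                   63
3   warn       12     lab      2                   10
2   fail       47   tower      3                   44
6   warn       27   tower      3                   24
1   warn       12     lab      4                    8
5   warn       66  garage      4                   62
0   warn       52     lab      5                   47
group by status, sum of battery_minus_drift:
        battery_minus_drift
status                     
fail                    107
warn                    151
add column scaled = t['battery_minus_drift'] * 3:
        battery_minus_drift  scaled
status                             
fail                    107     321
warn                    151     453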